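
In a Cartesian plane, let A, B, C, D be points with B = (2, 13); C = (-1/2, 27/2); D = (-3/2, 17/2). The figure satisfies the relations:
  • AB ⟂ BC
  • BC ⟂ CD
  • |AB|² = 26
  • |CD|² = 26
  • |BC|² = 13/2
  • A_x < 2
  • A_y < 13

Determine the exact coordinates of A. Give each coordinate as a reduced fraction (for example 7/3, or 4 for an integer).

1. A_x = 1  [[AB ⟂ BC ⇒ 5/2x-1/2y+3/2=0] ∩ [|A−(2, 13)|²=26]]
2. A_y = 8  [[AB ⟂ BC ⇒ 5/2x-1/2y+3/2=0] ∩ [|A−(2, 13)|²=26]]
   so A = (1, 8)

A = (1, 8)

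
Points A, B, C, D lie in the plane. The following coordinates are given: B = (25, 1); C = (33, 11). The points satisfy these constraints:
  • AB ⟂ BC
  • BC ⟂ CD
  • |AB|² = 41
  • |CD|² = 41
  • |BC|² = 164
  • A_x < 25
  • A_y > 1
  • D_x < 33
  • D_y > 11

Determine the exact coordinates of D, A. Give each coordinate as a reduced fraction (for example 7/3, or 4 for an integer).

1. D_x = 28  [[BC ⟂ CD ⇒ 8x+10y-374=0] ∩ [|D−(33, 11)|²=41]]
2. D_y = 15  [[BC ⟂ CD ⇒ 8x+10y-374=0] ∩ [|D−(33, 11)|²=41]]
   so D = (28, 15)
3. A_x = 20  [[AB ⟂ BC ⇒ -8x-10y+210=0] ∩ [|A−(25, 1)|²=41]]
4. A_y = 5  [[AB ⟂ BC ⇒ -8x-10y+210=0] ∩ [|A−(25, 1)|²=41]]
   so A = (20, 5)

D = (28, 15)
A = (20, 5)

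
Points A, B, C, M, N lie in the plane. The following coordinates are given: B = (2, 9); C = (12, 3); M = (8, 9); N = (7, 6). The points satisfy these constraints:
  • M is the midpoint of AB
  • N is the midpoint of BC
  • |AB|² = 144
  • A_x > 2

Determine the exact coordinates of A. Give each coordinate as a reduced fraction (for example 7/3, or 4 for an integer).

1. A_x = 14  [A = 2·M−B = 2·(8, 9)−(2, 9)]
2. A_y = 9  [A = 2·M−B = 2·(8, 9)−(2, 9)]
   so A = (14, 9)

A = (14, 9)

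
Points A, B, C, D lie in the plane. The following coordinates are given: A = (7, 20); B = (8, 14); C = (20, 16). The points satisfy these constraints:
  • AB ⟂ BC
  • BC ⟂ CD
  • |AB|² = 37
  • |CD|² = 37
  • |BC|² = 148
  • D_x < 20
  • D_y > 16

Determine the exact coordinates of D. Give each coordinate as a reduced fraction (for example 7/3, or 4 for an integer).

D = (19, 22)

1. D_x = 19  [[BC ⟂ CD ⇒ 12x+2y-272=0] ∩ [|D−(20, 16)|²=37]]
2. D_y = 22  [[BC ⟂ CD ⇒ 12x+2y-272=0] ∩ [|D−(20, 16)|²=37]]
   so D = (19, 22)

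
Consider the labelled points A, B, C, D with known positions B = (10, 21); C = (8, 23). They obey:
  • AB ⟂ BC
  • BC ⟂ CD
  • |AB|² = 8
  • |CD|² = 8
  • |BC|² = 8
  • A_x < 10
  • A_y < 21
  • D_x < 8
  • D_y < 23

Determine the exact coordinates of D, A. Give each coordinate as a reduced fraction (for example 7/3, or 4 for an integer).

1. D_x = 6  [[BC ⟂ CD ⇒ -2x+2y-30=0] ∩ [|D−(8, 23)|²=8]]
2. D_y = 21  [[BC ⟂ CD ⇒ -2x+2y-30=0] ∩ [|D−(8, 23)|²=8]]
   so D = (6, 21)
3. A_x = 8  [[AB ⟂ BC ⇒ 2x-2y+22=0] ∩ [|A−(10, 21)|²=8]]
4. A_y = 19  [[AB ⟂ BC ⇒ 2x-2y+22=0] ∩ [|A−(10, 21)|²=8]]
   so A = (8, 19)

D = (6, 21)
A = (8, 19)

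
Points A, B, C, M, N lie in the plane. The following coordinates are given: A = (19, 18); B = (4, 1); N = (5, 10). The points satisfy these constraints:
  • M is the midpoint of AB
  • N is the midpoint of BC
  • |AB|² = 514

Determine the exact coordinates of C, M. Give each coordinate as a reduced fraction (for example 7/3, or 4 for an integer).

1. M_x = 23/2  [2·M = A+B = (19, 18)+(4, 1)]
2. M_y = 19/2  [2·M = A+B = (19, 18)+(4, 1)]
   so M = (23/2, 19/2)
3. C_x = 6  [C = 2·N−B = 2·(5, 10)−(4, 1)]
4. C_y = 19  [C = 2·N−B = 2·(5, 10)−(4, 1)]
   so C = (6, 19)

C = (6, 19)
M = (23/2, 19/2)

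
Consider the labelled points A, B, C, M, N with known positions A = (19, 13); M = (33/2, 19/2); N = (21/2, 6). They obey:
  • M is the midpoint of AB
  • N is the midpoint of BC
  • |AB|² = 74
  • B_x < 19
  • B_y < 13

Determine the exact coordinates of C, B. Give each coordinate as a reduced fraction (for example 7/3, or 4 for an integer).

C = (7, 6)
B = (14, 6)

1. B_x = 14  [B = 2·M−A = 2·(33/2, 19/2)−(19, 13)]
2. B_y = 6  [B = 2·M−A = 2·(33/2, 19/2)−(19, 13)]
   so B = (14, 6)
3. C_x = 7  [C = 2·N−B = 2·(21/2, 6)−(14, 6)]
4. C_y = 6  [C = 2·N−B = 2·(21/2, 6)−(14, 6)]
   so C = (7, 6)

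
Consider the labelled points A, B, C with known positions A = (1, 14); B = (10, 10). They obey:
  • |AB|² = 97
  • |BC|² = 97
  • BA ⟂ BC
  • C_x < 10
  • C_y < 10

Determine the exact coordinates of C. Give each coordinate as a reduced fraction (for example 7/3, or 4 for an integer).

C = (6, 1)

1. C_x = 6  [[BA ⟂ BC ⇒ -9x+4y+50=0] ∩ [|C−(10, 10)|²=97]]
2. C_y = 1  [[BA ⟂ BC ⇒ -9x+4y+50=0] ∩ [|C−(10, 10)|²=97]]
   so C = (6, 1)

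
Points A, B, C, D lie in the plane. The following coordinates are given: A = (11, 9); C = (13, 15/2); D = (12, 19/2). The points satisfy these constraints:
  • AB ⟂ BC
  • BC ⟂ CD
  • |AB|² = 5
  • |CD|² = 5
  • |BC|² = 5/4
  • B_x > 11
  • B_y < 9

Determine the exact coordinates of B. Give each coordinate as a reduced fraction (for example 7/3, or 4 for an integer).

B = (12, 7)

1. B_x = 12  [[BC ⟂ CD ⇒ 1x-2y+2=0] ∩ [|B−(11, 9)|²=5]]
2. B_y = 7  [[BC ⟂ CD ⇒ 1x-2y+2=0] ∩ [|B−(11, 9)|²=5]]
   so B = (12, 7)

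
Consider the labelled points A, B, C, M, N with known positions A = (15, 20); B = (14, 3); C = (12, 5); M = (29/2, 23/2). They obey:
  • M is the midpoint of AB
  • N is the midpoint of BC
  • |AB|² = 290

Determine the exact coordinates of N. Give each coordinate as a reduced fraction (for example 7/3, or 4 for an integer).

1. N_x = 13  [2·N = B+C = (14, 3)+(12, 5)]
2. N_y = 4  [2·N = B+C = (14, 3)+(12, 5)]
   so N = (13, 4)

N = (13, 4)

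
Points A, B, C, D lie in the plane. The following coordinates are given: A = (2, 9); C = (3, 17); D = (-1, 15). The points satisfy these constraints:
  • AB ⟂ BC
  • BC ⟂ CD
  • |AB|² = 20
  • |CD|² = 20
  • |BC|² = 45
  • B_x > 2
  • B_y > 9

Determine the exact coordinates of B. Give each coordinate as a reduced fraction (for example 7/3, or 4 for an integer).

B = (6, 11)

1. B_x = 6  [[BC ⟂ CD ⇒ 4x+2y-46=0] ∩ [|B−(2, 9)|²=20]]
2. B_y = 11  [[BC ⟂ CD ⇒ 4x+2y-46=0] ∩ [|B−(2, 9)|²=20]]
   so B = (6, 11)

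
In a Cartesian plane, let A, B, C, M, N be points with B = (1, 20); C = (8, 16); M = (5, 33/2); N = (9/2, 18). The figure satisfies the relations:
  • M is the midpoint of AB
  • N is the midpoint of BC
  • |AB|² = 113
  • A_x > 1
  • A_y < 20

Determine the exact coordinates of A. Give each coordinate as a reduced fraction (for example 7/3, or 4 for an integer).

1. A_x = 9  [A = 2·M−B = 2·(5, 33/2)−(1, 20)]
2. A_y = 13  [A = 2·M−B = 2·(5, 33/2)−(1, 20)]
   so A = (9, 13)

A = (9, 13)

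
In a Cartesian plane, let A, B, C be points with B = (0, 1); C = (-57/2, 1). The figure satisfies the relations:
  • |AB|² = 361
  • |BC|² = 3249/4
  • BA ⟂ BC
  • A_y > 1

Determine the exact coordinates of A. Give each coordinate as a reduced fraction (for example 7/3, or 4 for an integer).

1. A_x = 0  [[BA ⟂ BC ⇒ -57/2x=0] ∩ [|A−(0, 1)|²=361]]
2. A_y = 20  [[BA ⟂ BC ⇒ -57/2x=0] ∩ [|A−(0, 1)|²=361]]
   so A = (0, 20)

A = (0, 20)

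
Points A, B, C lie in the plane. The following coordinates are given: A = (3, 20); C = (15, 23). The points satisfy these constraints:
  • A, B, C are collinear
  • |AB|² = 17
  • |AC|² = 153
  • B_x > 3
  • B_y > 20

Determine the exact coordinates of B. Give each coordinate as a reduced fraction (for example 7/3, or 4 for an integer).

B = (7, 21)

1. B_x = 7  [[A, B, C are collinear ⇒ 3x-12y+231=0] ∩ [|B−(3, 20)|²=17]]
2. B_y = 21  [[A, B, C are collinear ⇒ 3x-12y+231=0] ∩ [|B−(3, 20)|²=17]]
   so B = (7, 21)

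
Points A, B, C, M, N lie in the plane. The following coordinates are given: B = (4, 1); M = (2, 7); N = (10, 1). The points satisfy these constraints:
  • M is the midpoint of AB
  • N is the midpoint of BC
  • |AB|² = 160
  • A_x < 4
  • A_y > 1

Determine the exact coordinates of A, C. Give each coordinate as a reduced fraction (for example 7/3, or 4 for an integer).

1. A_x = 0  [A = 2·M−B = 2·(2, 7)−(4, 1)]
2. A_y = 13  [A = 2·M−B = 2·(2, 7)−(4, 1)]
   so A = (0, 13)
3. C_x = 16  [C = 2·N−B = 2·(10, 1)−(4, 1)]
4. C_y = 1  [C = 2·N−B = 2·(10, 1)−(4, 1)]
   so C = (16, 1)

A = (0, 13)
C = (16, 1)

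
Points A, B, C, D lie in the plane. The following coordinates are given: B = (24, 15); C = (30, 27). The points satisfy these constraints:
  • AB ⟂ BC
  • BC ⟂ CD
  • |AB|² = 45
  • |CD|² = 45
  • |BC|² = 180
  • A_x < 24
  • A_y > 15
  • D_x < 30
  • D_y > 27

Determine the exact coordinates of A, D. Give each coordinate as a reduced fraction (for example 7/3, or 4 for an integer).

A = (18, 18)
D = (24, 30)

1. A_x = 18  [[AB ⟂ BC ⇒ -6x-12y+324=0] ∩ [|A−(24, 15)|²=45]]
2. A_y = 18  [[AB ⟂ BC ⇒ -6x-12y+324=0] ∩ [|A−(24, 15)|²=45]]
   so A = (18, 18)
3. D_x = 24  [[BC ⟂ CD ⇒ 6x+12y-504=0] ∩ [|D−(30, 27)|²=45]]
4. D_y = 30  [[BC ⟂ CD ⇒ 6x+12y-504=0] ∩ [|D−(30, 27)|²=45]]
   so D = (24, 30)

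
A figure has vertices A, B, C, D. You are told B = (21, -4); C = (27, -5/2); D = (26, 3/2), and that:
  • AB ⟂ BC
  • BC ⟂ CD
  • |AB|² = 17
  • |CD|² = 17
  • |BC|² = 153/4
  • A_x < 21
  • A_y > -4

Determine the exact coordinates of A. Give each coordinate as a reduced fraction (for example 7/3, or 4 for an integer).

A = (20, 0)

1. A_x = 20  [[AB ⟂ BC ⇒ -6x-3/2y+120=0] ∩ [|A−(21, -4)|²=17]]
2. A_y = 0  [[AB ⟂ BC ⇒ -6x-3/2y+120=0] ∩ [|A−(21, -4)|²=17]]
   so A = (20, 0)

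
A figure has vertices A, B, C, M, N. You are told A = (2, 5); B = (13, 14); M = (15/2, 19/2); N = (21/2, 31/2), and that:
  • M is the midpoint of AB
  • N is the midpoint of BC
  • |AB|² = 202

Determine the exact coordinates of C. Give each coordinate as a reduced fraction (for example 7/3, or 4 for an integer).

C = (8, 17)

1. C_x = 8  [C = 2·N−B = 2·(21/2, 31/2)−(13, 14)]
2. C_y = 17  [C = 2·N−B = 2·(21/2, 31/2)−(13, 14)]
   so C = (8, 17)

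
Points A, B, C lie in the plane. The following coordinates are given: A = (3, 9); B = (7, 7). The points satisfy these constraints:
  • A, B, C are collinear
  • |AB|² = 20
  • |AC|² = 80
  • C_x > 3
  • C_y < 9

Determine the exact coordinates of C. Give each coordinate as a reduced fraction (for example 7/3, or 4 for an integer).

C = (11, 5)

1. C_x = 11  [[A, B, C are collinear ⇒ 2x+4y-42=0] ∩ [|C−(3, 9)|²=80]]
2. C_y = 5  [[A, B, C are collinear ⇒ 2x+4y-42=0] ∩ [|C−(3, 9)|²=80]]
   so C = (11, 5)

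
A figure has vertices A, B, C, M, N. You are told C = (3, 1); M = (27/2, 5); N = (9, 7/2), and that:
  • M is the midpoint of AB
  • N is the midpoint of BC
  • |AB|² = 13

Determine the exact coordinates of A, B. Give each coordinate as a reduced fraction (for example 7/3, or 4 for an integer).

1. B_x = 15  [B = 2·N−C = 2·(9, 7/2)−(3, 1)]
2. B_y = 6  [B = 2·N−C = 2·(9, 7/2)−(3, 1)]
   so B = (15, 6)
3. A_x = 12  [A = 2·M−B = 2·(27/2, 5)−(15, 6)]
4. A_y = 4  [A = 2·M−B = 2·(27/2, 5)−(15, 6)]
   so A = (12, 4)

A = (12, 4)
B = (15, 6)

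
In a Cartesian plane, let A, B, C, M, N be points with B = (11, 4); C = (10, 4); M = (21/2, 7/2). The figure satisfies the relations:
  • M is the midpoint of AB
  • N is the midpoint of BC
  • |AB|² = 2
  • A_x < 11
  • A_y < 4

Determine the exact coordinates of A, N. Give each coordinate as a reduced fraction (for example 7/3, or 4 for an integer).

A = (10, 3)
N = (21/2, 4)

1. A_x = 10  [A = 2·M−B = 2·(21/2, 7/2)−(11, 4)]
2. A_y = 3  [A = 2·M−B = 2·(21/2, 7/2)−(11, 4)]
   so A = (10, 3)
3. N_x = 21/2  [2·N = B+C = (11, 4)+(10, 4)]
4. N_y = 4  [2·N = B+C = (11, 4)+(10, 4)]
   so N = (21/2, 4)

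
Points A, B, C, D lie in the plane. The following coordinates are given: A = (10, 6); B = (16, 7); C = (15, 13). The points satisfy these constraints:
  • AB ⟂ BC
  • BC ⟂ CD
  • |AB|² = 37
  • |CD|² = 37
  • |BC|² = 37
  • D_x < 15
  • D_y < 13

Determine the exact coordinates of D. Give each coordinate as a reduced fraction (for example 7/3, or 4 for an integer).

D = (9, 12)

1. D_x = 9  [[BC ⟂ CD ⇒ -1x+6y-63=0] ∩ [|D−(15, 13)|²=37]]
2. D_y = 12  [[BC ⟂ CD ⇒ -1x+6y-63=0] ∩ [|D−(15, 13)|²=37]]
   so D = (9, 12)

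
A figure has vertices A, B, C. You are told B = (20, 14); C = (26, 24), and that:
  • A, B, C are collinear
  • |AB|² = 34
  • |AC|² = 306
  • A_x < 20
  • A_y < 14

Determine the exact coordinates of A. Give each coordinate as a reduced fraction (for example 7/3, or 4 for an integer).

1. A_x = 17  [[A, B, C are collinear ⇒ -10x+6y+116=0] ∩ [|A−(20, 14)|²=34]]
2. A_y = 9  [[A, B, C are collinear ⇒ -10x+6y+116=0] ∩ [|A−(20, 14)|²=34]]
   so A = (17, 9)

A = (17, 9)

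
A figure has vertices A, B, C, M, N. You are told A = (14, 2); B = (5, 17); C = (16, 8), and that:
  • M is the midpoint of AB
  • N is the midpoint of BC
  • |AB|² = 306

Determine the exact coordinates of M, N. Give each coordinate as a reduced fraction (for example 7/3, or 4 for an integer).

1. M_x = 19/2  [2·M = A+B = (14, 2)+(5, 17)]
2. M_y = 19/2  [2·M = A+B = (14, 2)+(5, 17)]
   so M = (19/2, 19/2)
3. N_x = 21/2  [2·N = B+C = (5, 17)+(16, 8)]
4. N_y = 25/2  [2·N = B+C = (5, 17)+(16, 8)]
   so N = (21/2, 25/2)

M = (19/2, 19/2)
N = (21/2, 25/2)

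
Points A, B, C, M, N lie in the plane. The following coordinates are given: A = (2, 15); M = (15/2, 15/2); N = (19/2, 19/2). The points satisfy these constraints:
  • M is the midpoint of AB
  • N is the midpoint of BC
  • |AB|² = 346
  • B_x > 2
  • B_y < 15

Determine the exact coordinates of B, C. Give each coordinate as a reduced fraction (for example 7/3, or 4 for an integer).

B = (13, 0)
C = (6, 19)

1. B_x = 13  [B = 2·M−A = 2·(15/2, 15/2)−(2, 15)]
2. B_y = 0  [B = 2·M−A = 2·(15/2, 15/2)−(2, 15)]
   so B = (13, 0)
3. C_x = 6  [C = 2·N−B = 2·(19/2, 19/2)−(13, 0)]
4. C_y = 19  [C = 2·N−B = 2·(19/2, 19/2)−(13, 0)]
   so C = (6, 19)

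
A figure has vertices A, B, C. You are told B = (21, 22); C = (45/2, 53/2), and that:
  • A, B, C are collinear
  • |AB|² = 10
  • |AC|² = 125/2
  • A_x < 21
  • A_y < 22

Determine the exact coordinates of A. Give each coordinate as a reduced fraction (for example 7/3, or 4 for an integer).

1. A_x = 20  [[A, B, C are collinear ⇒ -9/2x+3/2y+123/2=0] ∩ [|A−(21, 22)|²=10]]
2. A_y = 19  [[A, B, C are collinear ⇒ -9/2x+3/2y+123/2=0] ∩ [|A−(21, 22)|²=10]]
   so A = (20, 19)

A = (20, 19)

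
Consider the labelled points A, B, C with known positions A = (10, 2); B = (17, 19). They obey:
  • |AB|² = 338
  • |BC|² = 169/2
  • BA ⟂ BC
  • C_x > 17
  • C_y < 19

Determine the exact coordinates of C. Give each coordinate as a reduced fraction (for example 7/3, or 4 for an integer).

C = (51/2, 31/2)

1. C_x = 51/2  [[BA ⟂ BC ⇒ -7x-17y+442=0] ∩ [|C−(17, 19)|²=169/2]]
2. C_y = 31/2  [[BA ⟂ BC ⇒ -7x-17y+442=0] ∩ [|C−(17, 19)|²=169/2]]
   so C = (51/2, 31/2)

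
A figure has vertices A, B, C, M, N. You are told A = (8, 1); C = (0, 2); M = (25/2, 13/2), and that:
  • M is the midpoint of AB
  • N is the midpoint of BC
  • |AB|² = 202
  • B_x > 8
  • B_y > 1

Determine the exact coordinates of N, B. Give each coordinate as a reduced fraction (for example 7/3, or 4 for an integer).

1. B_x = 17  [B = 2·M−A = 2·(25/2, 13/2)−(8, 1)]
2. B_y = 12  [B = 2·M−A = 2·(25/2, 13/2)−(8, 1)]
   so B = (17, 12)
3. N_x = 17/2  [2·N = B+C = (17, 12)+(0, 2)]
4. N_y = 7  [2·N = B+C = (17, 12)+(0, 2)]
   so N = (17/2, 7)

N = (17/2, 7)
B = (17, 12)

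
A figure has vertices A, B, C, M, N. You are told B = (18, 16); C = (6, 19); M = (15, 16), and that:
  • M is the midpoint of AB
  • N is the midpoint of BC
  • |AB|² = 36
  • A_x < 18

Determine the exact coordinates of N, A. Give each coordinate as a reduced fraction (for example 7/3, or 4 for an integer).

1. A_x = 12  [A = 2·M−B = 2·(15, 16)−(18, 16)]
2. A_y = 16  [A = 2·M−B = 2·(15, 16)−(18, 16)]
   so A = (12, 16)
3. N_x = 12  [2·N = B+C = (18, 16)+(6, 19)]
4. N_y = 35/2  [2·N = B+C = (18, 16)+(6, 19)]
   so N = (12, 35/2)

N = (12, 35/2)
A = (12, 16)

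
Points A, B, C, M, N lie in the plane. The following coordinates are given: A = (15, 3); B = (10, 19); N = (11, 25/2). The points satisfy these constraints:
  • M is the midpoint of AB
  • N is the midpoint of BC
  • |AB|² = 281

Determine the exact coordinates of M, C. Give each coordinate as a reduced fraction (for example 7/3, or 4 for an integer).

M = (25/2, 11)
C = (12, 6)

1. M_x = 25/2  [2·M = A+B = (15, 3)+(10, 19)]
2. M_y = 11  [2·M = A+B = (15, 3)+(10, 19)]
   so M = (25/2, 11)
3. C_x = 12  [C = 2·N−B = 2·(11, 25/2)−(10, 19)]
4. C_y = 6  [C = 2·N−B = 2·(11, 25/2)−(10, 19)]
   so C = (12, 6)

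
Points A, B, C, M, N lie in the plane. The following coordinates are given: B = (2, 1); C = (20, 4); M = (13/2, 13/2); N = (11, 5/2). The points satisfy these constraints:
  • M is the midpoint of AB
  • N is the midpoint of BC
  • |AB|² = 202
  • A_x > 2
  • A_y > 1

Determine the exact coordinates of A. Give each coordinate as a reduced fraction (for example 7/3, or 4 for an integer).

1. A_x = 11  [A = 2·M−B = 2·(13/2, 13/2)−(2, 1)]
2. A_y = 12  [A = 2·M−B = 2·(13/2, 13/2)−(2, 1)]
   so A = (11, 12)

A = (11, 12)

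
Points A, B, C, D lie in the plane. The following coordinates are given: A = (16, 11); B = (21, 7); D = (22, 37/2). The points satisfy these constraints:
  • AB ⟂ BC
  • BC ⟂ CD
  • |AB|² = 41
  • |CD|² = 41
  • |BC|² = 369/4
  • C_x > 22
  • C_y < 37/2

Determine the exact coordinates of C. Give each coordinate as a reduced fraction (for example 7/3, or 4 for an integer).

C = (27, 29/2)

1. C_x = 27  [[AB ⟂ BC ⇒ 5x-4y-77=0] ∩ [|C−(22, 37/2)|²=41]]
2. C_y = 29/2  [[AB ⟂ BC ⇒ 5x-4y-77=0] ∩ [|C−(22, 37/2)|²=41]]
   so C = (27, 29/2)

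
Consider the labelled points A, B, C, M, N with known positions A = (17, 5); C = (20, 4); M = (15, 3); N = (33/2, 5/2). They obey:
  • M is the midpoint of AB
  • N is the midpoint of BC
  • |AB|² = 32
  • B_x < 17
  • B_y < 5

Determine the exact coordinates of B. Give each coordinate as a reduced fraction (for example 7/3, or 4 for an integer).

B = (13, 1)

1. B_x = 13  [B = 2·M−A = 2·(15, 3)−(17, 5)]
2. B_y = 1  [B = 2·M−A = 2·(15, 3)−(17, 5)]
   so B = (13, 1)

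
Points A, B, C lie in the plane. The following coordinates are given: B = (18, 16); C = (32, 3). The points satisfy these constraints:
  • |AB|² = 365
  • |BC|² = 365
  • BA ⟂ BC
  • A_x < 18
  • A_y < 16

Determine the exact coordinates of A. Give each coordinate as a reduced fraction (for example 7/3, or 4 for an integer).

A = (5, 2)

1. A_x = 5  [[BA ⟂ BC ⇒ 14x-13y-44=0] ∩ [|A−(18, 16)|²=365]]
2. A_y = 2  [[BA ⟂ BC ⇒ 14x-13y-44=0] ∩ [|A−(18, 16)|²=365]]
   so A = (5, 2)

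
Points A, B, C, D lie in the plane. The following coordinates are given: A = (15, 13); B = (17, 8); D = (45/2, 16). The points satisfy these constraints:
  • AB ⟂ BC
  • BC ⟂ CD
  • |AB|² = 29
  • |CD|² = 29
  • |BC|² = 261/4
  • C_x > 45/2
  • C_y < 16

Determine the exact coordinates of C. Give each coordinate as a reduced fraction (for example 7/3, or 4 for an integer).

1. C_x = 49/2  [[AB ⟂ BC ⇒ 2x-5y+6=0] ∩ [|C−(45/2, 16)|²=29]]
2. C_y = 11  [[AB ⟂ BC ⇒ 2x-5y+6=0] ∩ [|C−(45/2, 16)|²=29]]
   so C = (49/2, 11)

C = (49/2, 11)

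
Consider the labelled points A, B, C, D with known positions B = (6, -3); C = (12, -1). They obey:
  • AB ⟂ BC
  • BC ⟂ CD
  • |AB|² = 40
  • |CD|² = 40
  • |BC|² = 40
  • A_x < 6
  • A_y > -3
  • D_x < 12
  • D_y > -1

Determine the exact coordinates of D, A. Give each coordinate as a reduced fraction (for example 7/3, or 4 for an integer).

D = (10, 5)
A = (4, 3)

1. D_x = 10  [[BC ⟂ CD ⇒ 6x+2y-70=0] ∩ [|D−(12, -1)|²=40]]
2. D_y = 5  [[BC ⟂ CD ⇒ 6x+2y-70=0] ∩ [|D−(12, -1)|²=40]]
   so D = (10, 5)
3. A_x = 4  [[AB ⟂ BC ⇒ -6x-2y+30=0] ∩ [|A−(6, -3)|²=40]]
4. A_y = 3  [[AB ⟂ BC ⇒ -6x-2y+30=0] ∩ [|A−(6, -3)|²=40]]
   so A = (4, 3)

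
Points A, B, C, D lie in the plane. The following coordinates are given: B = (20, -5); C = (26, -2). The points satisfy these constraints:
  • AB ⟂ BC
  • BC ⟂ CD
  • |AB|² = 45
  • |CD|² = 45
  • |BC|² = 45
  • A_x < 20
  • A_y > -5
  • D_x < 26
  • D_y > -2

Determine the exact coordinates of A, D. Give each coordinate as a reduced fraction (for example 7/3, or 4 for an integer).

A = (17, 1)
D = (23, 4)

1. A_x = 17  [[AB ⟂ BC ⇒ -6x-3y+105=0] ∩ [|A−(20, -5)|²=45]]
2. A_y = 1  [[AB ⟂ BC ⇒ -6x-3y+105=0] ∩ [|A−(20, -5)|²=45]]
   so A = (17, 1)
3. D_x = 23  [[BC ⟂ CD ⇒ 6x+3y-150=0] ∩ [|D−(26, -2)|²=45]]
4. D_y = 4  [[BC ⟂ CD ⇒ 6x+3y-150=0] ∩ [|D−(26, -2)|²=45]]
   so D = (23, 4)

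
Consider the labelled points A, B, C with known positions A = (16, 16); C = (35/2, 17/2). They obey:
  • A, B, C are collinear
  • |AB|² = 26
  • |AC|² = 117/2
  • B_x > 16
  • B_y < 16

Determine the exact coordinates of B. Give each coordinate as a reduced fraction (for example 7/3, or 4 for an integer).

B = (17, 11)

1. B_x = 17  [[A, B, C are collinear ⇒ -15/2x-3/2y+144=0] ∩ [|B−(16, 16)|²=26]]
2. B_y = 11  [[A, B, C are collinear ⇒ -15/2x-3/2y+144=0] ∩ [|B−(16, 16)|²=26]]
   so B = (17, 11)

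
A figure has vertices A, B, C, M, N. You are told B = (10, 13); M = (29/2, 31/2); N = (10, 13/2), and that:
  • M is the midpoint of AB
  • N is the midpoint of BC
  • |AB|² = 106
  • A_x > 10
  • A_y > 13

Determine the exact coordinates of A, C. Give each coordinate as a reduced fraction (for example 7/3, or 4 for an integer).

A = (19, 18)
C = (10, 0)

1. A_x = 19  [A = 2·M−B = 2·(29/2, 31/2)−(10, 13)]
2. A_y = 18  [A = 2·M−B = 2·(29/2, 31/2)−(10, 13)]
   so A = (19, 18)
3. C_x = 10  [C = 2·N−B = 2·(10, 13/2)−(10, 13)]
4. C_y = 0  [C = 2·N−B = 2·(10, 13/2)−(10, 13)]
   so C = (10, 0)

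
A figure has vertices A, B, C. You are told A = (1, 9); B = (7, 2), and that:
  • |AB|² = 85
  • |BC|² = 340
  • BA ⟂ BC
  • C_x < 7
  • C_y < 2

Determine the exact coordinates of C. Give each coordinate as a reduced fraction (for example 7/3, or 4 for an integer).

1. C_x = -7  [[BA ⟂ BC ⇒ -6x+7y+28=0] ∩ [|C−(7, 2)|²=340]]
2. C_y = -10  [[BA ⟂ BC ⇒ -6x+7y+28=0] ∩ [|C−(7, 2)|²=340]]
   so C = (-7, -10)

C = (-7, -10)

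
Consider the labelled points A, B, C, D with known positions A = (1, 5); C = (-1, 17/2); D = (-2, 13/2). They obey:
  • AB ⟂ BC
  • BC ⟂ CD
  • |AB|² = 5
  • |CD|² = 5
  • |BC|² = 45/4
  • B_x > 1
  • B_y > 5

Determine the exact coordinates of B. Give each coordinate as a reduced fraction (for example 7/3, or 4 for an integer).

1. B_x = 2  [[BC ⟂ CD ⇒ 1x+2y-16=0] ∩ [|B−(1, 5)|²=5]]
2. B_y = 7  [[BC ⟂ CD ⇒ 1x+2y-16=0] ∩ [|B−(1, 5)|²=5]]
   so B = (2, 7)

B = (2, 7)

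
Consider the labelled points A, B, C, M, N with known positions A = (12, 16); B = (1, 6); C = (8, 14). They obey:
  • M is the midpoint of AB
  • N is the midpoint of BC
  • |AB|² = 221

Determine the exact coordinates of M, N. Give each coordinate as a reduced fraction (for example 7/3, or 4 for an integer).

1. M_x = 13/2  [2·M = A+B = (12, 16)+(1, 6)]
2. M_y = 11  [2·M = A+B = (12, 16)+(1, 6)]
   so M = (13/2, 11)
3. N_x = 9/2  [2·N = B+C = (1, 6)+(8, 14)]
4. N_y = 10  [2·N = B+C = (1, 6)+(8, 14)]
   so N = (9/2, 10)

M = (13/2, 11)
N = (9/2, 10)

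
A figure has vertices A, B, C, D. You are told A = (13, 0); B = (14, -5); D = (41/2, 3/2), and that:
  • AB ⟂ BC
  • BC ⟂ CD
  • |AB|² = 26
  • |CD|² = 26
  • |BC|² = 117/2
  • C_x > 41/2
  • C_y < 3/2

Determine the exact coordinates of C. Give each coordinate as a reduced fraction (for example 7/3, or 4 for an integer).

C = (43/2, -7/2)

1. C_x = 43/2  [[AB ⟂ BC ⇒ 1x-5y-39=0] ∩ [|C−(41/2, 3/2)|²=26]]
2. C_y = -7/2  [[AB ⟂ BC ⇒ 1x-5y-39=0] ∩ [|C−(41/2, 3/2)|²=26]]
   so C = (43/2, -7/2)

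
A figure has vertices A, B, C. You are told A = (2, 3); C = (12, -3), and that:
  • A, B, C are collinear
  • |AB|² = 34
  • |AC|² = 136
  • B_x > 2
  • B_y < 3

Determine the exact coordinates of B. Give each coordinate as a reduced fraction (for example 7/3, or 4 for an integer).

B = (7, 0)

1. B_x = 7  [[A, B, C are collinear ⇒ -6x-10y+42=0] ∩ [|B−(2, 3)|²=34]]
2. B_y = 0  [[A, B, C are collinear ⇒ -6x-10y+42=0] ∩ [|B−(2, 3)|²=34]]
   so B = (7, 0)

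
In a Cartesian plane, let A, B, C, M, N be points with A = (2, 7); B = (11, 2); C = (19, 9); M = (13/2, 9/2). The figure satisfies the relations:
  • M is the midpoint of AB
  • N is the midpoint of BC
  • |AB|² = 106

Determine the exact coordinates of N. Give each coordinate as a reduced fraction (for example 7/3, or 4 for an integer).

1. N_x = 15  [2·N = B+C = (11, 2)+(19, 9)]
2. N_y = 11/2  [2·N = B+C = (11, 2)+(19, 9)]
   so N = (15, 11/2)

N = (15, 11/2)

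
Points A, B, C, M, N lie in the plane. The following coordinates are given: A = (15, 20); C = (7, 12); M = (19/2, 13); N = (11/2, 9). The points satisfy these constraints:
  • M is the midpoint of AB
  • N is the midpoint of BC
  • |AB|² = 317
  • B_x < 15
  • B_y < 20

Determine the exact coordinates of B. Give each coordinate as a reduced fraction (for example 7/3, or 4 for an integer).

B = (4, 6)

1. B_x = 4  [B = 2·M−A = 2·(19/2, 13)−(15, 20)]
2. B_y = 6  [B = 2·M−A = 2·(19/2, 13)−(15, 20)]
   so B = (4, 6)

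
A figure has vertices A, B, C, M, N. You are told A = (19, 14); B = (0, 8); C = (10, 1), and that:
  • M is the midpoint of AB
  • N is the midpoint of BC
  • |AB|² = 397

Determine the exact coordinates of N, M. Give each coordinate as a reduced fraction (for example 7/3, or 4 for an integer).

1. M_x = 19/2  [2·M = A+B = (19, 14)+(0, 8)]
2. M_y = 11  [2·M = A+B = (19, 14)+(0, 8)]
   so M = (19/2, 11)
3. N_x = 5  [2·N = B+C = (0, 8)+(10, 1)]
4. N_y = 9/2  [2·N = B+C = (0, 8)+(10, 1)]
   so N = (5, 9/2)

N = (5, 9/2)
M = (19/2, 11)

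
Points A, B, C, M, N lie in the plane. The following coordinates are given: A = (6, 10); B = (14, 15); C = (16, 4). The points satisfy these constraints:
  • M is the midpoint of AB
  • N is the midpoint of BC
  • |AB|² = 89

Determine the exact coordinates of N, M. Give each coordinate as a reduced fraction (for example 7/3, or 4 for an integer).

N = (15, 19/2)
M = (10, 25/2)

1. M_x = 10  [2·M = A+B = (6, 10)+(14, 15)]
2. M_y = 25/2  [2·M = A+B = (6, 10)+(14, 15)]
   so M = (10, 25/2)
3. N_x = 15  [2·N = B+C = (14, 15)+(16, 4)]
4. N_y = 19/2  [2·N = B+C = (14, 15)+(16, 4)]
   so N = (15, 19/2)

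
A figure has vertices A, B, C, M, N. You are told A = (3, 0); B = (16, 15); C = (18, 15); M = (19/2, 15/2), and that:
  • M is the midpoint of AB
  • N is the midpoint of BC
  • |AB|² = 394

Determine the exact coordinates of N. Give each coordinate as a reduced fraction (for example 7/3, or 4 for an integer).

1. N_x = 17  [2·N = B+C = (16, 15)+(18, 15)]
2. N_y = 15  [2·N = B+C = (16, 15)+(18, 15)]
   so N = (17, 15)

N = (17, 15)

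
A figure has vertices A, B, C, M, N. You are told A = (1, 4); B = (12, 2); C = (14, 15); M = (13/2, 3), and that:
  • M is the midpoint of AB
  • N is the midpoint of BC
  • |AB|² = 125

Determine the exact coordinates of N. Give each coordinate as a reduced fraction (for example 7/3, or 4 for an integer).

N = (13, 17/2)

1. N_x = 13  [2·N = B+C = (12, 2)+(14, 15)]
2. N_y = 17/2  [2·N = B+C = (12, 2)+(14, 15)]
   so N = (13, 17/2)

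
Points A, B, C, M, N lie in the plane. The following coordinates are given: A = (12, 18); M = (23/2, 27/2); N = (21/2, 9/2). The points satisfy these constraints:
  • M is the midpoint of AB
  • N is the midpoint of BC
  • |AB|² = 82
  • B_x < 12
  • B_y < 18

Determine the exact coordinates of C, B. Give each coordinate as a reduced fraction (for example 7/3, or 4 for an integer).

C = (10, 0)
B = (11, 9)

1. B_x = 11  [B = 2·M−A = 2·(23/2, 27/2)−(12, 18)]
2. B_y = 9  [B = 2·M−A = 2·(23/2, 27/2)−(12, 18)]
   so B = (11, 9)
3. C_x = 10  [C = 2·N−B = 2·(21/2, 9/2)−(11, 9)]
4. C_y = 0  [C = 2·N−B = 2·(21/2, 9/2)−(11, 9)]
   so C = (10, 0)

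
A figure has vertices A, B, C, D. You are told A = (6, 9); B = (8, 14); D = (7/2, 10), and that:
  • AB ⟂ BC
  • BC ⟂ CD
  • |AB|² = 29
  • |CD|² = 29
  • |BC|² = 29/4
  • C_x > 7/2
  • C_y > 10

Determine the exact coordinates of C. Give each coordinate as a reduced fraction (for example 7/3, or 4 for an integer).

C = (11/2, 15)

1. C_x = 11/2  [[AB ⟂ BC ⇒ 2x+5y-86=0] ∩ [|C−(7/2, 10)|²=29]]
2. C_y = 15  [[AB ⟂ BC ⇒ 2x+5y-86=0] ∩ [|C−(7/2, 10)|²=29]]
   so C = (11/2, 15)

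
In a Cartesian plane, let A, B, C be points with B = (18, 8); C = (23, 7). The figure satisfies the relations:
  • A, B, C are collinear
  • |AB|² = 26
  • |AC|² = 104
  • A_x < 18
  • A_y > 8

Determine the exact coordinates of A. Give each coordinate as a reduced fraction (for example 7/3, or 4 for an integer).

1. A_x = 13  [[A, B, C are collinear ⇒ 1x+5y-58=0] ∩ [|A−(18, 8)|²=26]]
2. A_y = 9  [[A, B, C are collinear ⇒ 1x+5y-58=0] ∩ [|A−(18, 8)|²=26]]
   so A = (13, 9)

A = (13, 9)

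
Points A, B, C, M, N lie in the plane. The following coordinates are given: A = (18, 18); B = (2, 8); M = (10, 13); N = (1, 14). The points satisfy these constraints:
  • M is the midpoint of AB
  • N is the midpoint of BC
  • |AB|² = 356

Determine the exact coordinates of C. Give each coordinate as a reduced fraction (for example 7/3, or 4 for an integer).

1. C_x = 0  [C = 2·N−B = 2·(1, 14)−(2, 8)]
2. C_y = 20  [C = 2·N−B = 2·(1, 14)−(2, 8)]
   so C = (0, 20)

C = (0, 20)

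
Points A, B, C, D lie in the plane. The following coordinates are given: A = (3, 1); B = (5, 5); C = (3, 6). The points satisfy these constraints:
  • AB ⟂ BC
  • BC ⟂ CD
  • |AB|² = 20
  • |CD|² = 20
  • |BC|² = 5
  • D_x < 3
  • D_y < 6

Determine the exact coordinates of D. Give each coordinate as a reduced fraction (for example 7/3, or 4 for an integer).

D = (1, 2)

1. D_x = 1  [[BC ⟂ CD ⇒ -2x+1y=0] ∩ [|D−(3, 6)|²=20]]
2. D_y = 2  [[BC ⟂ CD ⇒ -2x+1y=0] ∩ [|D−(3, 6)|²=20]]
   so D = (1, 2)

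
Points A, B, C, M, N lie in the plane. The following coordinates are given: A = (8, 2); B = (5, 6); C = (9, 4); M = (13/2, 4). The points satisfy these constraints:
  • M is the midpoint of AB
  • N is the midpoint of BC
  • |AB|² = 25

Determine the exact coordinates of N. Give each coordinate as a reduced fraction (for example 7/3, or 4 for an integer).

N = (7, 5)

1. N_x = 7  [2·N = B+C = (5, 6)+(9, 4)]
2. N_y = 5  [2·N = B+C = (5, 6)+(9, 4)]
   so N = (7, 5)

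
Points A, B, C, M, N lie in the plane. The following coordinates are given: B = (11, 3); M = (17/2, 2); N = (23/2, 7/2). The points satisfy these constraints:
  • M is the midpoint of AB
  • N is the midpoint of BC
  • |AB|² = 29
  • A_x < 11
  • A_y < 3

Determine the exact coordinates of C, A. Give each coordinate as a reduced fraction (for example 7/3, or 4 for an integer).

1. A_x = 6  [A = 2·M−B = 2·(17/2, 2)−(11, 3)]
2. A_y = 1  [A = 2·M−B = 2·(17/2, 2)−(11, 3)]
   so A = (6, 1)
3. C_x = 12  [C = 2·N−B = 2·(23/2, 7/2)−(11, 3)]
4. C_y = 4  [C = 2·N−B = 2·(23/2, 7/2)−(11, 3)]
   so C = (12, 4)

C = (12, 4)
A = (6, 1)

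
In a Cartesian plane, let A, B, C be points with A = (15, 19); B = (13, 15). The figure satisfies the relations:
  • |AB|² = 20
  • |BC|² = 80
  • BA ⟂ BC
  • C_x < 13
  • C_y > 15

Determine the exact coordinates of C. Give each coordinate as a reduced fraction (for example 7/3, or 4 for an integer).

C = (5, 19)

1. C_x = 5  [[BA ⟂ BC ⇒ 2x+4y-86=0] ∩ [|C−(13, 15)|²=80]]
2. C_y = 19  [[BA ⟂ BC ⇒ 2x+4y-86=0] ∩ [|C−(13, 15)|²=80]]
   so C = (5, 19)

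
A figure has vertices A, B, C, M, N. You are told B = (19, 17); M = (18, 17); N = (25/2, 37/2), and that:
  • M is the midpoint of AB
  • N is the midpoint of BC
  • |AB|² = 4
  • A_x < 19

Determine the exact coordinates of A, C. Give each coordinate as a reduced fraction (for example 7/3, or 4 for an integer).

A = (17, 17)
C = (6, 20)

1. A_x = 17  [A = 2·M−B = 2·(18, 17)−(19, 17)]
2. A_y = 17  [A = 2·M−B = 2·(18, 17)−(19, 17)]
   so A = (17, 17)
3. C_x = 6  [C = 2·N−B = 2·(25/2, 37/2)−(19, 17)]
4. C_y = 20  [C = 2·N−B = 2·(25/2, 37/2)−(19, 17)]
   so C = (6, 20)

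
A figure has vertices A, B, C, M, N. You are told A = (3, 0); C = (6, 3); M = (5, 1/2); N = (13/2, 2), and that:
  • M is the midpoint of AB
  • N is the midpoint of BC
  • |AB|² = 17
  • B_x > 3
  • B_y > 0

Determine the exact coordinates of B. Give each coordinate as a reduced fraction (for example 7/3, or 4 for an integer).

1. B_x = 7  [B = 2·M−A = 2·(5, 1/2)−(3, 0)]
2. B_y = 1  [B = 2·M−A = 2·(5, 1/2)−(3, 0)]
   so B = (7, 1)

B = (7, 1)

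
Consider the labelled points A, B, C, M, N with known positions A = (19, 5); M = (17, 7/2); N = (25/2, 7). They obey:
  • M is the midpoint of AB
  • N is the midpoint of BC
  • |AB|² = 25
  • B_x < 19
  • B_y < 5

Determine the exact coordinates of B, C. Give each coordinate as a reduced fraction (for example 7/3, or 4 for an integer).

B = (15, 2)
C = (10, 12)

1. B_x = 15  [B = 2·M−A = 2·(17, 7/2)−(19, 5)]
2. B_y = 2  [B = 2·M−A = 2·(17, 7/2)−(19, 5)]
   so B = (15, 2)
3. C_x = 10  [C = 2·N−B = 2·(25/2, 7)−(15, 2)]
4. C_y = 12  [C = 2·N−B = 2·(25/2, 7)−(15, 2)]
   so C = (10, 12)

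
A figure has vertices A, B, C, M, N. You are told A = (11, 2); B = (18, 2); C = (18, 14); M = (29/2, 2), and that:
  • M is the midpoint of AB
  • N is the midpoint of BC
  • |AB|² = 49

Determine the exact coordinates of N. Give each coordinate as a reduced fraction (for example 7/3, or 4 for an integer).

N = (18, 8)

1. N_x = 18  [2·N = B+C = (18, 2)+(18, 14)]
2. N_y = 8  [2·N = B+C = (18, 2)+(18, 14)]
   so N = (18, 8)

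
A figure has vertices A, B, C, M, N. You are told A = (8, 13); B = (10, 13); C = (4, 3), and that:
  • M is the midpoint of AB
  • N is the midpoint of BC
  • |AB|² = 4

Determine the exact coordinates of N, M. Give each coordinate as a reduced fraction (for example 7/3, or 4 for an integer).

N = (7, 8)
M = (9, 13)

1. M_x = 9  [2·M = A+B = (8, 13)+(10, 13)]
2. M_y = 13  [2·M = A+B = (8, 13)+(10, 13)]
   so M = (9, 13)
3. N_x = 7  [2·N = B+C = (10, 13)+(4, 3)]
4. N_y = 8  [2·N = B+C = (10, 13)+(4, 3)]
   so N = (7, 8)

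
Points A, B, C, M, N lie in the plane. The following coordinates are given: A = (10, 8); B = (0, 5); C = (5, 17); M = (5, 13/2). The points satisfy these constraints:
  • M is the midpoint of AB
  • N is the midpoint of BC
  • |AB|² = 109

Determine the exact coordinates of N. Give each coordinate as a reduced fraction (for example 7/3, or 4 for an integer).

1. N_x = 5/2  [2·N = B+C = (0, 5)+(5, 17)]
2. N_y = 11  [2·N = B+C = (0, 5)+(5, 17)]
   so N = (5/2, 11)

N = (5/2, 11)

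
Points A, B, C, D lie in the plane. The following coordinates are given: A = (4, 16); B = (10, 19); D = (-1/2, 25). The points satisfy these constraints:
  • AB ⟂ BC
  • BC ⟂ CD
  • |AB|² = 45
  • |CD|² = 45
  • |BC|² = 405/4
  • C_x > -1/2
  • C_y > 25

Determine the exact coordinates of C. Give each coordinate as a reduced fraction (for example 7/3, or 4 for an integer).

1. C_x = 11/2  [[AB ⟂ BC ⇒ 6x+3y-117=0] ∩ [|C−(-1/2, 25)|²=45]]
2. C_y = 28  [[AB ⟂ BC ⇒ 6x+3y-117=0] ∩ [|C−(-1/2, 25)|²=45]]
   so C = (11/2, 28)

C = (11/2, 28)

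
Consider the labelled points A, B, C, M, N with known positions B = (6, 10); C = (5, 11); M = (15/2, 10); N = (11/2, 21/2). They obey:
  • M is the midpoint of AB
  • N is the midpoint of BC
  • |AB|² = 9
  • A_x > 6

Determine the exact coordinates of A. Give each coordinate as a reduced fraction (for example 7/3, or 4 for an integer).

A = (9, 10)

1. A_x = 9  [A = 2·M−B = 2·(15/2, 10)−(6, 10)]
2. A_y = 10  [A = 2·M−B = 2·(15/2, 10)−(6, 10)]
   so A = (9, 10)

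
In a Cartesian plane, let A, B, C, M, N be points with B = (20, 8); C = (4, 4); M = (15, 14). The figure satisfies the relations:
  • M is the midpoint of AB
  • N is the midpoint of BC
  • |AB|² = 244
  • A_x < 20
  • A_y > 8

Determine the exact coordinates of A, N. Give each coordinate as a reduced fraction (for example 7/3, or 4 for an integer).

1. A_x = 10  [A = 2·M−B = 2·(15, 14)−(20, 8)]
2. A_y = 20  [A = 2·M−B = 2·(15, 14)−(20, 8)]
   so A = (10, 20)
3. N_x = 12  [2·N = B+C = (20, 8)+(4, 4)]
4. N_y = 6  [2·N = B+C = (20, 8)+(4, 4)]
   so N = (12, 6)

A = (10, 20)
N = (12, 6)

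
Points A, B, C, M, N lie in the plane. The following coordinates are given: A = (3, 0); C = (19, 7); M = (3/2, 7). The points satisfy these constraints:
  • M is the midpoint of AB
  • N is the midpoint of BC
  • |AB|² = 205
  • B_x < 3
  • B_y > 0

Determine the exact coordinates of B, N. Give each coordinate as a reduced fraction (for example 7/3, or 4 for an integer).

B = (0, 14)
N = (19/2, 21/2)

1. B_x = 0  [B = 2·M−A = 2·(3/2, 7)−(3, 0)]
2. B_y = 14  [B = 2·M−A = 2·(3/2, 7)−(3, 0)]
   so B = (0, 14)
3. N_x = 19/2  [2·N = B+C = (0, 14)+(19, 7)]
4. N_y = 21/2  [2·N = B+C = (0, 14)+(19, 7)]
   so N = (19/2, 21/2)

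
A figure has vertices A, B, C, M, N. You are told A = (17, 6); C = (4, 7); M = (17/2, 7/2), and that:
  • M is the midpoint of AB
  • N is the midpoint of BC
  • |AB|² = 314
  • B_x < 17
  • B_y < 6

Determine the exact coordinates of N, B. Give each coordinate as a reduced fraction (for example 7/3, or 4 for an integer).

1. B_x = 0  [B = 2·M−A = 2·(17/2, 7/2)−(17, 6)]
2. B_y = 1  [B = 2·M−A = 2·(17/2, 7/2)−(17, 6)]
   so B = (0, 1)
3. N_x = 2  [2·N = B+C = (0, 1)+(4, 7)]
4. N_y = 4  [2·N = B+C = (0, 1)+(4, 7)]
   so N = (2, 4)

N = (2, 4)
B = (0, 1)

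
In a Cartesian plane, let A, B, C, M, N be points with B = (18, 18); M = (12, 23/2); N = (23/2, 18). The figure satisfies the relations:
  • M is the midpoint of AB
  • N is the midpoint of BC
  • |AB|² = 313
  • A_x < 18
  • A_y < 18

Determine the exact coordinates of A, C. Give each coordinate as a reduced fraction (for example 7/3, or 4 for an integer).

1. A_x = 6  [A = 2·M−B = 2·(12, 23/2)−(18, 18)]
2. A_y = 5  [A = 2·M−B = 2·(12, 23/2)−(18, 18)]
   so A = (6, 5)
3. C_x = 5  [C = 2·N−B = 2·(23/2, 18)−(18, 18)]
4. C_y = 18  [C = 2·N−B = 2·(23/2, 18)−(18, 18)]
   so C = (5, 18)

A = (6, 5)
C = (5, 18)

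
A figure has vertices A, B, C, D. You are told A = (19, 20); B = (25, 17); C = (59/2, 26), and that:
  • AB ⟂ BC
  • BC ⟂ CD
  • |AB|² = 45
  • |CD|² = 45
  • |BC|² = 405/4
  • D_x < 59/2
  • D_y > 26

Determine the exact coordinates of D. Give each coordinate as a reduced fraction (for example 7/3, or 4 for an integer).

D = (47/2, 29)

1. D_x = 47/2  [[BC ⟂ CD ⇒ 9/2x+9y-1467/4=0] ∩ [|D−(59/2, 26)|²=45]]
2. D_y = 29  [[BC ⟂ CD ⇒ 9/2x+9y-1467/4=0] ∩ [|D−(59/2, 26)|²=45]]
   so D = (47/2, 29)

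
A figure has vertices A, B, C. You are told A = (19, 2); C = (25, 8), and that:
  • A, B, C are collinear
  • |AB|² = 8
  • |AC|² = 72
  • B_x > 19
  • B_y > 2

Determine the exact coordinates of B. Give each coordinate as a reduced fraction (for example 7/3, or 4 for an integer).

B = (21, 4)

1. B_x = 21  [[A, B, C are collinear ⇒ 6x-6y-102=0] ∩ [|B−(19, 2)|²=8]]
2. B_y = 4  [[A, B, C are collinear ⇒ 6x-6y-102=0] ∩ [|B−(19, 2)|²=8]]
   so B = (21, 4)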